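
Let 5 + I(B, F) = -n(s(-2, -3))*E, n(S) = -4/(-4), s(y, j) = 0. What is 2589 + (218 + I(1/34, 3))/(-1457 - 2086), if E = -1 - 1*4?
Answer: 9172609/3543 ≈ 2588.9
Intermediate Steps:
n(S) = 1 (n(S) = -4*(-¼) = 1)
E = -5 (E = -1 - 4 = -5)
I(B, F) = 0 (I(B, F) = -5 - (-5) = -5 - 1*(-5) = -5 + 5 = 0)
2589 + (218 + I(1/34, 3))/(-1457 - 2086) = 2589 + (218 + 0)/(-1457 - 2086) = 2589 + 218/(-3543) = 2589 + 218*(-1/3543) = 2589 - 218/3543 = 9172609/3543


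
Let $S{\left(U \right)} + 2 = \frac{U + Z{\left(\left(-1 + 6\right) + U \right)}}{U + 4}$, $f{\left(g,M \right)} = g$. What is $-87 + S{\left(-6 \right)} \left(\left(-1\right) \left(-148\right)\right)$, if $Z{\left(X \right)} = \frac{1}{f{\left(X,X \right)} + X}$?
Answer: $98$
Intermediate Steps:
$Z{\left(X \right)} = \frac{1}{2 X}$ ($Z{\left(X \right)} = \frac{1}{X + X} = \frac{1}{2 X}$)
$S{\left(U \right)} = -2 + \frac{U + \frac{1}{2 \left(5 + U\right)}}{4 + U}$ ($S{\left(U \right)} = -2 + \frac{U + \frac{1}{2 \left(\left(-1 + 6\right) + U\right)}}{U + 4} = -2 + \frac{U + \frac{1}{2 \left(5 + U\right)}}{4 + U}$)
$-87 + S{\left(-6 \right)} \left(\left(-1\right) \left(-148\right)\right) = -87 + \frac{\frac{1}{2} - \left(5 - 6\right) \left(8 - 6\right)}{\left(4 - 6\right) \left(5 - 6\right)} \left(\left(-1\right) \left(-148\right)\right) = -87 + \frac{\frac{1}{2} - \left(-1\right) 2}{\left(-2\right) \left(-1\right)} 148 = -87 + \left(- \frac{1}{2}\right) \left(-1\right) \left(\frac{1}{2} + 2\right) 148 = -87 + \left(- \frac{1}{2}\right) \left(-1\right) \frac{5}{2} \cdot 148 = -87 + \frac{5}{4} \cdot 148 = -87 + 185 = 98$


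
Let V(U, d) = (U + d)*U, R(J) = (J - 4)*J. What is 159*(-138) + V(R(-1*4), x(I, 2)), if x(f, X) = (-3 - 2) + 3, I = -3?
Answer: -20982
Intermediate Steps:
x(f, X) = -2 (x(f, X) = -5 + 3 = -2)
R(J) = J*(-4 + J) (R(J) = (-4 + J)*J = J*(-4 + J))
V(U, d) = U*(U + d)
159*(-138) + V(R(-1*4), x(I, 2)) = 159*(-138) + ((-1*4)*(-4 - 1*4))*((-1*4)*(-4 - 1*4) - 2) = -21942 + (-4*(-4 - 4))*(-4*(-4 - 4) - 2) = -21942 + (-4*(-8))*(-4*(-8) - 2) = -21942 + 32*(32 - 2) = -21942 + 32*30 = -21942 + 960 = -20982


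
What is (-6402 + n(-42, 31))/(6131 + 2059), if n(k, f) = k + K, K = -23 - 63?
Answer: -653/819 ≈ -0.79731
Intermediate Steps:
K = -86
n(k, f) = -86 + k (n(k, f) = k - 86 = -86 + k)
(-6402 + n(-42, 31))/(6131 + 2059) = (-6402 + (-86 - 42))/(6131 + 2059) = (-6402 - 128)/8190 = -6530*1/8190 = -653/819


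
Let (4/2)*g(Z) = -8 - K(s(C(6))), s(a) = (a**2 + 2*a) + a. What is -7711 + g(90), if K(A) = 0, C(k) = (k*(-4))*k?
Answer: -7715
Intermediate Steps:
C(k) = -4*k**2 (C(k) = (-4*k)*k = -4*k**2)
s(a) = a**2 + 3*a
g(Z) = -4 (g(Z) = (-8 - 1*0)/2 = (-8 + 0)/2 = (1/2)*(-8) = -4)
-7711 + g(90) = -7711 - 4 = -7715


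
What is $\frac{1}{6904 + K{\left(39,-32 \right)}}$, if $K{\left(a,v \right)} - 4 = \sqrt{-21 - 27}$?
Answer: $\frac{1727}{11930128} - \frac{i \sqrt{3}}{11930128} \approx 0.00014476 - 1.4518 \cdot 10^{-7} i$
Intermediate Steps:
$K{\left(a,v \right)} = 4 + 4 i \sqrt{3}$ ($K{\left(a,v \right)} = 4 + \sqrt{-21 - 27} = 4 + \sqrt{-48} = 4 + 4 i \sqrt{3}$)
$\frac{1}{6904 + K{\left(39,-32 \right)}} = \frac{1}{6904 + \left(4 + 4 i \sqrt{3}\right)} = \frac{1}{6908 + 4 i \sqrt{3}}$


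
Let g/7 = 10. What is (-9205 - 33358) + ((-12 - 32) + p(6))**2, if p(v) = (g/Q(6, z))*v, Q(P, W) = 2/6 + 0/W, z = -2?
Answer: 1436093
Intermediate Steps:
g = 70 (g = 7*10 = 70)
Q(P, W) = 1/3 (Q(P, W) = 2*(1/6) + 0 = 1/3 + 0 = 1/3)
p(v) = 210*v (p(v) = (70/(1/3))*v = (70*3)*v = 210*v)
(-9205 - 33358) + ((-12 - 32) + p(6))**2 = (-9205 - 33358) + ((-12 - 32) + 210*6)**2 = -42563 + (-44 + 1260)**2 = -42563 + 1216**2 = -42563 + 1478656 = 1436093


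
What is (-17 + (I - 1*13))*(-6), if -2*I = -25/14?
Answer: 2445/14 ≈ 174.64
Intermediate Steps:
I = 25/28 (I = -(-25)/(2*14) = -½*(-25/14) = 25/28 ≈ 0.89286)
(-17 + (I - 1*13))*(-6) = (-17 + (25/28 - 1*13))*(-6) = (-17 + (25/28 - 13))*(-6) = (-17 - 339/28)*(-6) = -815/28*(-6) = 2445/14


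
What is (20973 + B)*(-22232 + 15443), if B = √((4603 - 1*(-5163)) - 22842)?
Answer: -142385697 - 13578*I*√3269 ≈ -1.4239e+8 - 7.7632e+5*I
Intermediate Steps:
B = 2*I*√3269 (B = √((4603 + 5163) - 22842) = √(9766 - 22842) = √(-13076) = 2*I*√3269 ≈ 114.35*I)
(20973 + B)*(-22232 + 15443) = (20973 + 2*I*√3269)*(-22232 + 15443) = (20973 + 2*I*√3269)*(-6789) = -142385697 - 13578*I*√3269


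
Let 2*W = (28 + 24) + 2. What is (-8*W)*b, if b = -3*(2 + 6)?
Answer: 5184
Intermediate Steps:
b = -24 (b = -3*8 = -24)
W = 27 (W = ((28 + 24) + 2)/2 = (52 + 2)/2 = (½)*54 = 27)
(-8*W)*b = -8*27*(-24) = -216*(-24) = 5184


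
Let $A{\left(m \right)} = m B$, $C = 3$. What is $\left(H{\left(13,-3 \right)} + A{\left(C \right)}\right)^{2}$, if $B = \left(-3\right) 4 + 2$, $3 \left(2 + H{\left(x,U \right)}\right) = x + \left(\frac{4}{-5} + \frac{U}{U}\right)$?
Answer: $\frac{19044}{25} \approx 761.76$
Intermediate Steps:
$H{\left(x,U \right)} = - \frac{29}{15} + \frac{x}{3}$ ($H{\left(x,U \right)} = -2 + \frac{x + \left(\frac{4}{-5} + \frac{U}{U}\right)}{3} = -2 + \frac{x + \left(4 \left(- \frac{1}{5}\right) + 1\right)}{3} = -2 + \frac{x + \left(- \frac{4}{5} + 1\right)}{3} = -2 + \frac{x + \frac{1}{5}}{3} = -2 + \frac{\frac{1}{5} + x}{3} = -2 + \left(\frac{1}{15} + \frac{x}{3}\right) = - \frac{29}{15} + \frac{x}{3}$)
$B = -10$ ($B = -12 + 2 = -10$)
$A{\left(m \right)} = - 10 m$ ($A{\left(m \right)} = m \left(-10\right) = - 10 m$)
$\left(H{\left(13,-3 \right)} + A{\left(C \right)}\right)^{2} = \left(\left(- \frac{29}{15} + \frac{1}{3} \cdot 13\right) - 30\right)^{2} = \left(\left(- \frac{29}{15} + \frac{13}{3}\right) - 30\right)^{2} = \left(\frac{12}{5} - 30\right)^{2} = \left(- \frac{138}{5}\right)^{2} = \frac{19044}{25}$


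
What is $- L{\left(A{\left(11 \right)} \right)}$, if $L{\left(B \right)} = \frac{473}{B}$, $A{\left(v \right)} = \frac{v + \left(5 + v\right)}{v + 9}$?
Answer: $- \frac{9460}{27} \approx -350.37$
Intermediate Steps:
$A{\left(v \right)} = \frac{5 + 2 v}{9 + v}$
$- L{\left(A{\left(11 \right)} \right)} = - \frac{473}{\frac{1}{9 + 11} \left(5 + 2 \cdot 11\right)} = - \frac{473}{\frac{1}{20} \left(5 + 22\right)} = - \frac{473}{\frac{1}{20} \cdot 27} = - \frac{473}{\frac{27}{20}} = - \frac{473 \cdot 20}{27} = \left(-1\right) \frac{9460}{27} = - \frac{9460}{27}$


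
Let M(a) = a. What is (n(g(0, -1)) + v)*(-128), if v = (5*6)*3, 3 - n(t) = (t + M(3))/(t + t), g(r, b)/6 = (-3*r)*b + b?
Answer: -11872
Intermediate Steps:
g(r, b) = 6*b - 18*b*r (g(r, b) = 6*((-3*r)*b + b) = 6*(-3*b*r + b) = 6*(b - 3*b*r) = 6*b - 18*b*r)
n(t) = 3 - (3 + t)/(2*t) (n(t) = 3 - (t + 3)/(t + t) = 3 - (3 + t)/(2*t))
v = 90 (v = 30*3 = 90)
(n(g(0, -1)) + v)*(-128) = ((-3 + 5*(6*(-1)*(1 - 3*0)))/(2*((6*(-1)*(1 - 3*0)))) + 90)*(-128) = ((-3 + 5*(6*(-1)*(1 + 0)))/(2*((6*(-1)*(1 + 0)))) + 90)*(-128) = ((-3 + 5*(6*(-1)*1))/(2*((6*(-1)*1))) + 90)*(-128) = ((½)*(-3 + 5*(-6))/(-6) + 90)*(-128) = ((½)*(-⅙)*(-3 - 30) + 90)*(-128) = ((½)*(-⅙)*(-33) + 90)*(-128) = (11/4 + 90)*(-128) = (371/4)*(-128) = -11872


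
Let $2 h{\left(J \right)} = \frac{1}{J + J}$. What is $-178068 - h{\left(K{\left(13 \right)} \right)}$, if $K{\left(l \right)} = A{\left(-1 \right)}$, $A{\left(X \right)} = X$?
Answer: $- \frac{712271}{4} \approx -1.7807 \cdot 10^{5}$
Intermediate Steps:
$K{\left(l \right)} = -1$
$h{\left(J \right)} = \frac{1}{4 J}$ ($h{\left(J \right)} = \frac{1}{2 \left(J + J\right)} = \frac{1}{2 \cdot 2 J} = \frac{\frac{1}{2} \frac{1}{J}}{2} = \frac{1}{4 J}$)
$-178068 - h{\left(K{\left(13 \right)} \right)} = -178068 - \frac{1}{4 \left(-1\right)} = -178068 - \frac{1}{4} \left(-1\right) = -178068 - - \frac{1}{4} = -178068 + \frac{1}{4} = - \frac{712271}{4}$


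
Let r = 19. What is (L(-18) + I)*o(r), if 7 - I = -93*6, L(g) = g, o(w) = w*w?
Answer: 197467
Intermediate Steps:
o(w) = w²
I = 565 (I = 7 - (-93)*6 = 7 - 1*(-558) = 7 + 558 = 565)
(L(-18) + I)*o(r) = (-18 + 565)*19² = 547*361 = 197467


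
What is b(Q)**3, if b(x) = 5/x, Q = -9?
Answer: -125/729 ≈ -0.17147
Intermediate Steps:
b(Q)**3 = (5/(-9))**3 = (5*(-1/9))**3 = (-5/9)**3 = -125/729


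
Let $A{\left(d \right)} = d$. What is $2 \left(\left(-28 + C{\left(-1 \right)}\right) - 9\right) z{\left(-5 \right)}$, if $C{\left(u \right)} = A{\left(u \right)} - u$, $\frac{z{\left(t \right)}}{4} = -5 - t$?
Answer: $0$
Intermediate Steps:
$z{\left(t \right)} = -20 - 4 t$ ($z{\left(t \right)} = 4 \left(-5 - t\right) = -20 - 4 t$)
$C{\left(u \right)} = 0$ ($C{\left(u \right)} = u - u = 0$)
$2 \left(\left(-28 + C{\left(-1 \right)}\right) - 9\right) z{\left(-5 \right)} = 2 \left(\left(-28 + 0\right) - 9\right) \left(-20 - -20\right) = 2 \left(-28 - 9\right) \left(-20 + 20\right) = 2 \left(-37\right) 0 = \left(-74\right) 0 = 0$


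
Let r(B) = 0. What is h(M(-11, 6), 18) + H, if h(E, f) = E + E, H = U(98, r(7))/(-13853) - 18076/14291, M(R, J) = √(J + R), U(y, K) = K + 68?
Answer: -251378616/197973223 + 2*I*√5 ≈ -1.2698 + 4.4721*I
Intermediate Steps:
U(y, K) = 68 + K
H = -251378616/197973223 (H = (68 + 0)/(-13853) - 18076/14291 = 68*(-1/13853) - 18076*1/14291 = -68/13853 - 18076/14291 = -251378616/197973223 ≈ -1.2698)
h(E, f) = 2*E
h(M(-11, 6), 18) + H = 2*√(6 - 11) - 251378616/197973223 = 2*√(-5) - 251378616/197973223 = 2*(I*√5) - 251378616/197973223 = 2*I*√5 - 251378616/197973223 = -251378616/197973223 + 2*I*√5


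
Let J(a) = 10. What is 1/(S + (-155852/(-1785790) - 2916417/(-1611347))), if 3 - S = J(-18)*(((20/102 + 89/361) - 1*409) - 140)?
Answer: 26489078104471215/145437516209129531852 ≈ 0.00018213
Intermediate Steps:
S = 101050133/18411 (S = 3 - 10*(((20/102 + 89/361) - 1*409) - 140) = 3 - 10*(((20*(1/102) + 89*(1/361)) - 409) - 140) = 3 - 10*(((10/51 + 89/361) - 409) - 140) = 3 - 10*((8149/18411 - 409) - 140) = 3 - 10*(-7521950/18411 - 140) = 3 - 10*(-10099490)/18411 = 3 - 1*(-100994900/18411) = 3 + 100994900/18411 = 101050133/18411 ≈ 5488.6)
1/(S + (-155852/(-1785790) - 2916417/(-1611347))) = 1/(101050133/18411 + (-155852/(-1785790) - 2916417/(-1611347))) = 1/(101050133/18411 + (-155852*(-1/1785790) - 2916417*(-1/1611347))) = 1/(101050133/18411 + (77926/892895 + 2916417/1611347)) = 1/(101050133/18411 + 2729619983537/1438763679565) = 1/(145437516209129531852/26489078104471215) = 26489078104471215/145437516209129531852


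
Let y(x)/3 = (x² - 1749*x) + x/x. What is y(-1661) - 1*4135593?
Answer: 12856440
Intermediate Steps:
y(x) = 3 - 5247*x + 3*x² (y(x) = 3*((x² - 1749*x) + x/x) = 3*((x² - 1749*x) + 1) = 3*(1 + x² - 1749*x) = 3 - 5247*x + 3*x²)
y(-1661) - 1*4135593 = (3 - 5247*(-1661) + 3*(-1661)²) - 1*4135593 = (3 + 8715267 + 3*2758921) - 4135593 = (3 + 8715267 + 8276763) - 4135593 = 16992033 - 4135593 = 12856440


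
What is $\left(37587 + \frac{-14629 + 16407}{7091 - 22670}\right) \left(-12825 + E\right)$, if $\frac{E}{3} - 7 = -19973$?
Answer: $- \frac{14194707708895}{5193} \approx -2.7334 \cdot 10^{9}$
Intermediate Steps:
$E = -59898$ ($E = 21 + 3 \left(-19973\right) = 21 - 59919 = -59898$)
$\left(37587 + \frac{-14629 + 16407}{7091 - 22670}\right) \left(-12825 + E\right) = \left(37587 + \frac{-14629 + 16407}{7091 - 22670}\right) \left(-12825 - 59898\right) = \left(37587 + \frac{1778}{-15579}\right) \left(-72723\right) = \left(37587 + 1778 \left(- \frac{1}{15579}\right)\right) \left(-72723\right) = \left(37587 - \frac{1778}{15579}\right) \left(-72723\right) = \frac{585566095}{15579} \left(-72723\right) = - \frac{14194707708895}{5193}$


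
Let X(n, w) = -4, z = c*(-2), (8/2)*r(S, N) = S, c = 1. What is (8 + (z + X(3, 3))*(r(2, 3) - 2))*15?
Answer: 255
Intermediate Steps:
r(S, N) = S/4
z = -2 (z = 1*(-2) = -2)
(8 + (z + X(3, 3))*(r(2, 3) - 2))*15 = (8 + (-2 - 4)*((¼)*2 - 2))*15 = (8 - 6*(½ - 2))*15 = (8 - 6*(-3/2))*15 = (8 + 9)*15 = 17*15 = 255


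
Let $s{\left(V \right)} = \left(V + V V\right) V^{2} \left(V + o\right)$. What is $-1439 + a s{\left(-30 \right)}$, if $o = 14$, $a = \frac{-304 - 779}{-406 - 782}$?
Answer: $- \frac{125643829}{11} \approx -1.1422 \cdot 10^{7}$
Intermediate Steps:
$a = \frac{361}{396}$ ($a = - \frac{1083}{-1188} = \left(-1083\right) \left(- \frac{1}{1188}\right) = \frac{361}{396} \approx 0.91162$)
$s{\left(V \right)} = V^{2} \left(14 + V\right) \left(V + V^{2}\right)$ ($s{\left(V \right)} = \left(V + V V\right) V^{2} \left(V + 14\right) = \left(V + V^{2}\right) V^{2} \left(14 + V\right) = V^{2} \left(V + V^{2}\right) \left(14 + V\right) = V^{2} \left(14 + V\right) \left(V + V^{2}\right)$)
$-1439 + a s{\left(-30 \right)} = -1439 + \frac{361 \left(-30\right)^{3} \left(14 + \left(-30\right)^{2} + 15 \left(-30\right)\right)}{396} = -1439 + \frac{361 \left(- 27000 \left(14 + 900 - 450\right)\right)}{396} = -1439 + \frac{361 \left(\left(-27000\right) 464\right)}{396} = -1439 + \frac{361}{396} \left(-12528000\right) = -1439 - \frac{125628000}{11} = - \frac{125643829}{11}$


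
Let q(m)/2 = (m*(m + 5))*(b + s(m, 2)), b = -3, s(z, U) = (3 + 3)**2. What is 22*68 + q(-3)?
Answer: 1100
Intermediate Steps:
s(z, U) = 36 (s(z, U) = 6**2 = 36)
q(m) = 66*m*(5 + m) (q(m) = 2*((m*(m + 5))*(-3 + 36)) = 2*((m*(5 + m))*33) = 2*(33*m*(5 + m)) = 66*m*(5 + m))
22*68 + q(-3) = 22*68 + 66*(-3)*(5 - 3) = 1496 + 66*(-3)*2 = 1496 - 396 = 1100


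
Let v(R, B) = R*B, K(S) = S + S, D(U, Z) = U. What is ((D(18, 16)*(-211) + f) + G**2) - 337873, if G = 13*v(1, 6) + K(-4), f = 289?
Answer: -336482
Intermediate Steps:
K(S) = 2*S
v(R, B) = B*R
G = 70 (G = 13*(6*1) + 2*(-4) = 13*6 - 8 = 78 - 8 = 70)
((D(18, 16)*(-211) + f) + G**2) - 337873 = ((18*(-211) + 289) + 70**2) - 337873 = ((-3798 + 289) + 4900) - 337873 = (-3509 + 4900) - 337873 = 1391 - 337873 = -336482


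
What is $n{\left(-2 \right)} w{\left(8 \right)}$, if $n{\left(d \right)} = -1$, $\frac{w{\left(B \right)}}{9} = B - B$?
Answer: $0$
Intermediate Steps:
$w{\left(B \right)} = 0$ ($w{\left(B \right)} = 9 \left(B - B\right) = 9 \cdot 0 = 0$)
$n{\left(-2 \right)} w{\left(8 \right)} = \left(-1\right) 0 = 0$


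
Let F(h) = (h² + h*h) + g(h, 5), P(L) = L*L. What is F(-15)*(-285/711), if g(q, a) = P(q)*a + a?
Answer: -1900/3 ≈ -633.33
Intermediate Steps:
P(L) = L²
g(q, a) = a + a*q² (g(q, a) = q²*a + a = a*q² + a = a + a*q²)
F(h) = 5 + 7*h² (F(h) = (h² + h*h) + 5*(1 + h²) = (h² + h²) + (5 + 5*h²) = 2*h² + (5 + 5*h²) = 5 + 7*h²)
F(-15)*(-285/711) = (5 + 7*(-15)²)*(-285/711) = (5 + 7*225)*(-285*1/711) = (5 + 1575)*(-95/237) = 1580*(-95/237) = -1900/3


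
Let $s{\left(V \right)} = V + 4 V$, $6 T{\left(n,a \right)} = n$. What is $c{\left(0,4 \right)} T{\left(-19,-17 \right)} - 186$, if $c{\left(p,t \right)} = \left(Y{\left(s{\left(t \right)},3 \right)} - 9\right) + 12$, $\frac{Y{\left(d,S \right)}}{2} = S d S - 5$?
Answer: $- \frac{7823}{6} \approx -1303.8$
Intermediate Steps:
$T{\left(n,a \right)} = \frac{n}{6}$
$s{\left(V \right)} = 5 V$
$Y{\left(d,S \right)} = -10 + 2 d S^{2}$ ($Y{\left(d,S \right)} = 2 \left(S d S - 5\right) = 2 \left(d S^{2} - 5\right) = 2 \left(-5 + d S^{2}\right) = -10 + 2 d S^{2}$)
$c{\left(p,t \right)} = -7 + 90 t$ ($c{\left(p,t \right)} = \left(\left(-10 + 2 \cdot 5 t 3^{2}\right) - 9\right) + 12 = \left(\left(-10 + 2 \cdot 5 t 9\right) - 9\right) + 12 = \left(\left(-10 + 90 t\right) - 9\right) + 12 = \left(-19 + 90 t\right) + 12 = -7 + 90 t$)
$c{\left(0,4 \right)} T{\left(-19,-17 \right)} - 186 = \left(-7 + 90 \cdot 4\right) \frac{1}{6} \left(-19\right) - 186 = \left(-7 + 360\right) \left(- \frac{19}{6}\right) - 186 = 353 \left(- \frac{19}{6}\right) - 186 = - \frac{6707}{6} - 186 = - \frac{7823}{6}$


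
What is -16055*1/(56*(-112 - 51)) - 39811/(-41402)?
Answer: 3153693/1159256 ≈ 2.7204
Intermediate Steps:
-16055*1/(56*(-112 - 51)) - 39811/(-41402) = -16055/((-163*56)) - 39811*(-1/41402) = -16055/(-9128) + 39811/41402 = -16055*(-1/9128) + 39811/41402 = 16055/9128 + 39811/41402 = 3153693/1159256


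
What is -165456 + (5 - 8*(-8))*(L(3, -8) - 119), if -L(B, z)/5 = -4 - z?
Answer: -175047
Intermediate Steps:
L(B, z) = 20 + 5*z (L(B, z) = -5*(-4 - z) = 20 + 5*z)
-165456 + (5 - 8*(-8))*(L(3, -8) - 119) = -165456 + (5 - 8*(-8))*((20 + 5*(-8)) - 119) = -165456 + (5 + 64)*((20 - 40) - 119) = -165456 + 69*(-20 - 119) = -165456 + 69*(-139) = -165456 - 9591 = -175047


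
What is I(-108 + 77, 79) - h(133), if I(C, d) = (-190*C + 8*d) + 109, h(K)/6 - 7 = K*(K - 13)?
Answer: -89171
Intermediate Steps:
h(K) = 42 + 6*K*(-13 + K) (h(K) = 42 + 6*(K*(K - 13)) = 42 + 6*(K*(-13 + K)) = 42 + 6*K*(-13 + K))
I(C, d) = 109 - 190*C + 8*d
I(-108 + 77, 79) - h(133) = (109 - 190*(-108 + 77) + 8*79) - (42 - 78*133 + 6*133²) = (109 - 190*(-31) + 632) - (42 - 10374 + 6*17689) = (109 + 5890 + 632) - (42 - 10374 + 106134) = 6631 - 1*95802 = 6631 - 95802 = -89171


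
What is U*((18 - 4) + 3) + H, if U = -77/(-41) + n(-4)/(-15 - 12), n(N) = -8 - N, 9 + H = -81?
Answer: -61499/1107 ≈ -55.555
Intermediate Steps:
H = -90 (H = -9 - 81 = -90)
U = 2243/1107 (U = -77/(-41) + (-8 - 1*(-4))/(-15 - 12) = -77*(-1/41) + (-8 + 4)/(-27) = 77/41 - 4*(-1/27) = 77/41 + 4/27 = 2243/1107 ≈ 2.0262)
U*((18 - 4) + 3) + H = 2243*((18 - 4) + 3)/1107 - 90 = 2243*(14 + 3)/1107 - 90 = (2243/1107)*17 - 90 = 38131/1107 - 90 = -61499/1107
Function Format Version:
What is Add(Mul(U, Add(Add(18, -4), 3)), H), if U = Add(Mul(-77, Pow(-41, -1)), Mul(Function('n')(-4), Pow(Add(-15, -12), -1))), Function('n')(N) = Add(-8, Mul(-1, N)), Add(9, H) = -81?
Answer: Rational(-61499, 1107) ≈ -55.555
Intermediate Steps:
H = -90 (H = Add(-9, -81) = -90)
U = Rational(2243, 1107) (U = Add(Mul(-77, Pow(-41, -1)), Mul(Add(-8, Mul(-1, -4)), Pow(Add(-15, -12), -1))) = Add(Mul(-77, Rational(-1, 41)), Mul(Add(-8, 4), Pow(-27, -1))) = Add(Rational(77, 41), Mul(-4, Rational(-1, 27))) = Add(Rational(77, 41), Rational(4, 27)) = Rational(2243, 1107) ≈ 2.0262)
Add(Mul(U, Add(Add(18, -4), 3)), H) = Add(Mul(Rational(2243, 1107), Add(Add(18, -4), 3)), -90) = Add(Mul(Rational(2243, 1107), Add(14, 3)), -90) = Add(Mul(Rational(2243, 1107), 17), -90) = Add(Rational(38131, 1107), -90) = Rational(-61499, 1107)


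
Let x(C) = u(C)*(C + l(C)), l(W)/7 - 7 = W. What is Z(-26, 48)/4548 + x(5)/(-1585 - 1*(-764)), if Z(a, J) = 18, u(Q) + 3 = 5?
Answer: -132461/622318 ≈ -0.21285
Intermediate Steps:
u(Q) = 2 (u(Q) = -3 + 5 = 2)
l(W) = 49 + 7*W
x(C) = 98 + 16*C (x(C) = 2*(C + (49 + 7*C)) = 2*(49 + 8*C) = 98 + 16*C)
Z(-26, 48)/4548 + x(5)/(-1585 - 1*(-764)) = 18/4548 + (98 + 16*5)/(-1585 - 1*(-764)) = 18*(1/4548) + (98 + 80)/(-1585 + 764) = 3/758 + 178/(-821) = 3/758 + 178*(-1/821) = 3/758 - 178/821 = -132461/622318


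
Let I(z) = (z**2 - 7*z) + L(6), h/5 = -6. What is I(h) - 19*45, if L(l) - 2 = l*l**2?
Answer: 473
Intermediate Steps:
h = -30 (h = 5*(-6) = -30)
L(l) = 2 + l**3 (L(l) = 2 + l*l**2 = 2 + l**3)
I(z) = 218 + z**2 - 7*z (I(z) = (z**2 - 7*z) + (2 + 6**3) = (z**2 - 7*z) + (2 + 216) = (z**2 - 7*z) + 218 = 218 + z**2 - 7*z)
I(h) - 19*45 = (218 + (-30)**2 - 7*(-30)) - 19*45 = (218 + 900 + 210) - 855 = 1328 - 855 = 473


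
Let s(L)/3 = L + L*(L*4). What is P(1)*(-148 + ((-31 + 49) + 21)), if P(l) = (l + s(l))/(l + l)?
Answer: -872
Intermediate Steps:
s(L) = 3*L + 12*L² (s(L) = 3*(L + L*(L*4)) = 3*(L + L*(4*L)) = 3*(L + 4*L²) = 3*L + 12*L²)
P(l) = (l + 3*l*(1 + 4*l))/(2*l) (P(l) = (l + 3*l*(1 + 4*l))/(l + l) = (l + 3*l*(1 + 4*l))/((2*l)) = (l + 3*l*(1 + 4*l))*(1/(2*l)) = (l + 3*l*(1 + 4*l))/(2*l))
P(1)*(-148 + ((-31 + 49) + 21)) = (2 + 6*1)*(-148 + ((-31 + 49) + 21)) = (2 + 6)*(-148 + (18 + 21)) = 8*(-148 + 39) = 8*(-109) = -872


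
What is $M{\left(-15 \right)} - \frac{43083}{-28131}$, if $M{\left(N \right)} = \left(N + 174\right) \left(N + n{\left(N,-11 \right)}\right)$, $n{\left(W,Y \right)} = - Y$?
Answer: $- \frac{5949411}{9377} \approx -634.47$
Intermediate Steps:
$M{\left(N \right)} = \left(11 + N\right) \left(174 + N\right)$ ($M{\left(N \right)} = \left(N + 174\right) \left(N - -11\right) = \left(174 + N\right) \left(N + 11\right) = \left(174 + N\right) \left(11 + N\right) = \left(11 + N\right) \left(174 + N\right)$)
$M{\left(-15 \right)} - \frac{43083}{-28131} = \left(1914 + \left(-15\right)^{2} + 185 \left(-15\right)\right) - \frac{43083}{-28131} = \left(1914 + 225 - 2775\right) - - \frac{14361}{9377} = -636 + \frac{14361}{9377} = - \frac{5949411}{9377}$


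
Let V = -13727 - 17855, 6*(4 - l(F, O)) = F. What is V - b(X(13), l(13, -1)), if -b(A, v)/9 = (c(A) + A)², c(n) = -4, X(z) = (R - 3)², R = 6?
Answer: -31357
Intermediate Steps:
l(F, O) = 4 - F/6
X(z) = 9 (X(z) = (6 - 3)² = 3² = 9)
b(A, v) = -9*(-4 + A)²
V = -31582
V - b(X(13), l(13, -1)) = -31582 - (-9)*(-4 + 9)² = -31582 - (-9)*5² = -31582 - (-9)*25 = -31582 - 1*(-225) = -31582 + 225 = -31357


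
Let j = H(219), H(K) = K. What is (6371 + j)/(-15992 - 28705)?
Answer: -6590/44697 ≈ -0.14744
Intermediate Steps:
j = 219
(6371 + j)/(-15992 - 28705) = (6371 + 219)/(-15992 - 28705) = 6590/(-44697) = 6590*(-1/44697) = -6590/44697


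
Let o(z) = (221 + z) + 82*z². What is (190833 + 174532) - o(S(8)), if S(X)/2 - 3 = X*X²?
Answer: -86629686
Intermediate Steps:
S(X) = 6 + 2*X³ (S(X) = 6 + 2*(X*X²) = 6 + 2*X³)
o(z) = 221 + z + 82*z²
(190833 + 174532) - o(S(8)) = (190833 + 174532) - (221 + (6 + 2*8³) + 82*(6 + 2*8³)²) = 365365 - (221 + (6 + 2*512) + 82*(6 + 2*512)²) = 365365 - (221 + (6 + 1024) + 82*(6 + 1024)²) = 365365 - (221 + 1030 + 82*1030²) = 365365 - (221 + 1030 + 82*1060900) = 365365 - (221 + 1030 + 86993800) = 365365 - 1*86995051 = 365365 - 86995051 = -86629686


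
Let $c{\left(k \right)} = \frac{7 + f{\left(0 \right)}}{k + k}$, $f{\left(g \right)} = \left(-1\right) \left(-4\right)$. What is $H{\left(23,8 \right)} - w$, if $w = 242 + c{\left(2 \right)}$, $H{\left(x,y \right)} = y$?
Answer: $- \frac{947}{4} \approx -236.75$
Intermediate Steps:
$f{\left(g \right)} = 4$
$c{\left(k \right)} = \frac{11}{2 k}$ ($c{\left(k \right)} = \frac{7 + 4}{k + k} = \frac{11}{2 k}$)
$w = \frac{979}{4}$ ($w = 242 + \frac{11}{2 \cdot 2} = 242 + \frac{11}{2} \cdot \frac{1}{2} = 242 + \frac{11}{4} = \frac{979}{4} \approx 244.75$)
$H{\left(23,8 \right)} - w = 8 - \frac{979}{4} = - \frac{947}{4}$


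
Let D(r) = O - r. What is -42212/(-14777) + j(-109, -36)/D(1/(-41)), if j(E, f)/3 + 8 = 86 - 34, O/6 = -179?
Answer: 161704352/59152331 ≈ 2.7337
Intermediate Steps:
O = -1074 (O = 6*(-179) = -1074)
j(E, f) = 132 (j(E, f) = -24 + 3*(86 - 34) = -24 + 3*52 = -24 + 156 = 132)
D(r) = -1074 - r
-42212/(-14777) + j(-109, -36)/D(1/(-41)) = -42212/(-14777) + 132/(-1074 - 1/(-41)) = -42212*(-1/14777) + 132/(-1074 - 1*(-1/41)) = 42212/14777 + 132/(-1074 + 1/41) = 42212/14777 + 132/(-44033/41) = 42212/14777 + 132*(-41/44033) = 42212/14777 - 492/4003 = 161704352/59152331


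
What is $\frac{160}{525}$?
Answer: $\frac{32}{105} \approx 0.30476$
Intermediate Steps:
$\frac{160}{525} = 160 \cdot \frac{1}{525} = \frac{32}{105}$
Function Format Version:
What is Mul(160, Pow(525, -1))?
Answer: Rational(32, 105) ≈ 0.30476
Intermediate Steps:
Mul(160, Pow(525, -1)) = Mul(160, Rational(1, 525)) = Rational(32, 105)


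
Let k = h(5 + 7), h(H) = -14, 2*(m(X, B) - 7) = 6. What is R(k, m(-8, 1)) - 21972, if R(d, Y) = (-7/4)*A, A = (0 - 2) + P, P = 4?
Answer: -43951/2 ≈ -21976.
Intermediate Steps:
m(X, B) = 10 (m(X, B) = 7 + (½)*6 = 7 + 3 = 10)
k = -14
A = 2 (A = (0 - 2) + 4 = -2 + 4 = 2)
R(d, Y) = -7/2 (R(d, Y) = -7/4*2 = -7/2)
R(k, m(-8, 1)) - 21972 = -7/2 - 21972 = -43951/2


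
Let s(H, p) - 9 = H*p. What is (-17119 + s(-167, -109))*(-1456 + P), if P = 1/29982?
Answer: -47713593563/29982 ≈ -1.5914e+6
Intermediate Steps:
s(H, p) = 9 + H*p
P = 1/29982 ≈ 3.3353e-5
(-17119 + s(-167, -109))*(-1456 + P) = (-17119 + (9 - 167*(-109)))*(-1456 + 1/29982) = (-17119 + (9 + 18203))*(-43653791/29982) = (-17119 + 18212)*(-43653791/29982) = 1093*(-43653791/29982) = -47713593563/29982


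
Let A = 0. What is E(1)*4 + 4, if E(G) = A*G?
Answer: 4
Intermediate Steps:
E(G) = 0 (E(G) = 0*G = 0)
E(1)*4 + 4 = 0*4 + 4 = 0 + 4 = 4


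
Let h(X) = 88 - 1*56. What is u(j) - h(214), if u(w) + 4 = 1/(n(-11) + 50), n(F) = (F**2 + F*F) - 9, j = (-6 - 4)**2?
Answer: -10187/283 ≈ -35.996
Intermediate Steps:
h(X) = 32 (h(X) = 88 - 56 = 32)
j = 100 (j = (-10)**2 = 100)
n(F) = -9 + 2*F**2 (n(F) = (F**2 + F**2) - 9 = 2*F**2 - 9 = -9 + 2*F**2)
u(w) = -1131/283 (u(w) = -4 + 1/((-9 + 2*(-11)**2) + 50) = -4 + 1/((-9 + 2*121) + 50) = -4 + 1/((-9 + 242) + 50) = -4 + 1/(233 + 50) = -4 + 1/283 = -1131/283)
u(j) - h(214) = -1131/283 - 1*32 = -1131/283 - 32 = -10187/283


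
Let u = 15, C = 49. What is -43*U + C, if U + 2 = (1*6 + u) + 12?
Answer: -1284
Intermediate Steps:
U = 31 (U = -2 + ((1*6 + 15) + 12) = -2 + ((6 + 15) + 12) = -2 + (21 + 12) = -2 + 33 = 31)
-43*U + C = -43*31 + 49 = -1333 + 49 = -1284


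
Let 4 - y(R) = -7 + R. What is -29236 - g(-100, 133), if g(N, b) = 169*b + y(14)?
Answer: -51710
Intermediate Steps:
y(R) = 11 - R (y(R) = 4 - (-7 + R) = 4 + (7 - R) = 11 - R)
g(N, b) = -3 + 169*b (g(N, b) = 169*b + (11 - 1*14) = 169*b + (11 - 14) = 169*b - 3 = -3 + 169*b)
-29236 - g(-100, 133) = -29236 - (-3 + 169*133) = -29236 - (-3 + 22477) = -29236 - 1*22474 = -29236 - 22474 = -51710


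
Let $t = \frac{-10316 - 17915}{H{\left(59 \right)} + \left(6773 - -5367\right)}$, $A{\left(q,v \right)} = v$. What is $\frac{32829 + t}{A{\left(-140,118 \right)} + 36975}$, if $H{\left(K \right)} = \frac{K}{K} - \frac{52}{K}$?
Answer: $\frac{23512663714}{26568491831} \approx 0.88498$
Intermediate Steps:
$H{\left(K \right)} = 1 - \frac{52}{K}$
$t = - \frac{1665629}{716267}$ ($t = \frac{-10316 - 17915}{\frac{-52 + 59}{59} + \left(6773 - -5367\right)} = - \frac{28231}{\frac{1}{59} \cdot 7 + \left(6773 + 5367\right)} = - \frac{28231}{\frac{7}{59} + 12140} = - \frac{28231}{\frac{716267}{59}} = \left(-28231\right) \frac{59}{716267} = - \frac{1665629}{716267} \approx -2.3254$)
$\frac{32829 + t}{A{\left(-140,118 \right)} + 36975} = \frac{32829 - \frac{1665629}{716267}}{118 + 36975} = \frac{23512663714}{716267 \cdot 37093} = \frac{23512663714}{716267} \cdot \frac{1}{37093} = \frac{23512663714}{26568491831}$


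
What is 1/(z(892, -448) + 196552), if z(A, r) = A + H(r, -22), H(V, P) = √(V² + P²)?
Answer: 3797/749690999 - √50297/19491965974 ≈ 5.0532e-6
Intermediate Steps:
H(V, P) = √(P² + V²)
z(A, r) = A + √(484 + r²) (z(A, r) = A + √((-22)² + r²) = A + √(484 + r²))
1/(z(892, -448) + 196552) = 1/((892 + √(484 + (-448)²)) + 196552) = 1/((892 + √(484 + 200704)) + 196552) = 1/((892 + √201188) + 196552) = 1/((892 + 2*√50297) + 196552) = 1/(197444 + 2*√50297)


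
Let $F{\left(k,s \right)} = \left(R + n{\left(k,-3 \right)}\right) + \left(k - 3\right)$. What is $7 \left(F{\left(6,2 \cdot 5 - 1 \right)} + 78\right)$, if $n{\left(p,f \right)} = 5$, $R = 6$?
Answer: $644$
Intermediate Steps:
$F{\left(k,s \right)} = 8 + k$ ($F{\left(k,s \right)} = \left(6 + 5\right) + \left(k - 3\right) = 11 + \left(k - 3\right) = 11 + \left(-3 + k\right) = 8 + k$)
$7 \left(F{\left(6,2 \cdot 5 - 1 \right)} + 78\right) = 7 \left(\left(8 + 6\right) + 78\right) = 7 \left(14 + 78\right) = 7 \cdot 92 = 644$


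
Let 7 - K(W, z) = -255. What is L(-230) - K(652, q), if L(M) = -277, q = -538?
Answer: -539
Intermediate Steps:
K(W, z) = 262 (K(W, z) = 7 - 1*(-255) = 7 + 255 = 262)
L(-230) - K(652, q) = -277 - 1*262 = -277 - 262 = -539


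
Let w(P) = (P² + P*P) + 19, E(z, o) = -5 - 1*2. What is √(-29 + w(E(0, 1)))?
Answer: 2*√22 ≈ 9.3808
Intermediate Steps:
E(z, o) = -7 (E(z, o) = -5 - 2 = -7)
w(P) = 19 + 2*P² (w(P) = (P² + P²) + 19 = 2*P² + 19 = 19 + 2*P²)
√(-29 + w(E(0, 1))) = √(-29 + (19 + 2*(-7)²)) = √(-29 + (19 + 2*49)) = √(-29 + (19 + 98)) = √(-29 + 117) = √88 = 2*√22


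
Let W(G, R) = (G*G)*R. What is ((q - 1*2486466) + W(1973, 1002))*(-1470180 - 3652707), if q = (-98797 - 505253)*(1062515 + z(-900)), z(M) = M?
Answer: 3265177113991292346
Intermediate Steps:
W(G, R) = R*G² (W(G, R) = G²*R = R*G²)
q = -641268540750 (q = (-98797 - 505253)*(1062515 - 900) = -604050*1061615 = -641268540750)
((q - 1*2486466) + W(1973, 1002))*(-1470180 - 3652707) = ((-641268540750 - 1*2486466) + 1002*1973²)*(-1470180 - 3652707) = ((-641268540750 - 2486466) + 1002*3892729)*(-5122887) = (-641271027216 + 3900514458)*(-5122887) = -637370512758*(-5122887) = 3265177113991292346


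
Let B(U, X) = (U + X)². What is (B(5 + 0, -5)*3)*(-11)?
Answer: 0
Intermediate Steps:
(B(5 + 0, -5)*3)*(-11) = (((5 + 0) - 5)²*3)*(-11) = ((5 - 5)²*3)*(-11) = (0²*3)*(-11) = (0*3)*(-11) = 0*(-11) = 0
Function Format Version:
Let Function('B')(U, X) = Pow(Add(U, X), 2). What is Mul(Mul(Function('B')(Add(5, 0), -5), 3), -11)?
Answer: 0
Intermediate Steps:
Mul(Mul(Function('B')(Add(5, 0), -5), 3), -11) = Mul(Mul(Pow(Add(Add(5, 0), -5), 2), 3), -11) = Mul(Mul(Pow(Add(5, -5), 2), 3), -11) = Mul(Mul(Pow(0, 2), 3), -11) = Mul(Mul(0, 3), -11) = Mul(0, -11) = 0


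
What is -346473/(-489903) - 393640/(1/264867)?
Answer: -17026129014334389/163301 ≈ -1.0426e+11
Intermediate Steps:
-346473/(-489903) - 393640/(1/264867) = -346473*(-1/489903) - 393640/1/264867 = 115491/163301 - 393640*264867 = 115491/163301 - 104262245880 = -17026129014334389/163301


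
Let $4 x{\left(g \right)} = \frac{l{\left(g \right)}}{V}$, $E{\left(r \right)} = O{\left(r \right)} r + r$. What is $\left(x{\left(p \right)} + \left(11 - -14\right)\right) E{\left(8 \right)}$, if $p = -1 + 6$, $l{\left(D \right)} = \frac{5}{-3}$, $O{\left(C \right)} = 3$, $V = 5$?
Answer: $\frac{2392}{3} \approx 797.33$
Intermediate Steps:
$l{\left(D \right)} = - \frac{5}{3}$ ($l{\left(D \right)} = 5 \left(- \frac{1}{3}\right) = - \frac{5}{3}$)
$E{\left(r \right)} = 4 r$ ($E{\left(r \right)} = 3 r + r = 4 r$)
$p = 5$
$x{\left(g \right)} = - \frac{1}{12}$ ($x{\left(g \right)} = \frac{\left(- \frac{5}{3}\right) \frac{1}{5}}{4} = \frac{1}{4} \left(- \frac{1}{3}\right) = - \frac{1}{12}$)
$\left(x{\left(p \right)} + \left(11 - -14\right)\right) E{\left(8 \right)} = \left(- \frac{1}{12} + \left(11 - -14\right)\right) 4 \cdot 8 = \left(- \frac{1}{12} + \left(11 + 14\right)\right) 32 = \left(- \frac{1}{12} + 25\right) 32 = \frac{299}{12} \cdot 32 = \frac{2392}{3}$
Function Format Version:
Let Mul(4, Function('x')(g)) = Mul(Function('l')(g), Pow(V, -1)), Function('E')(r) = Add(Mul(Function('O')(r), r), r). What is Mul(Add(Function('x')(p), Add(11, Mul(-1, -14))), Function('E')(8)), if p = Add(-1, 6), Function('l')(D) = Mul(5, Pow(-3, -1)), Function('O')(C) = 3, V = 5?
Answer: Rational(2392, 3) ≈ 797.33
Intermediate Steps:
Function('l')(D) = Rational(-5, 3) (Function('l')(D) = Mul(5, Rational(-1, 3)) = Rational(-5, 3))
Function('E')(r) = Mul(4, r) (Function('E')(r) = Add(Mul(3, r), r) = Mul(4, r))
p = 5
Function('x')(g) = Rational(-1, 12) (Function('x')(g) = Mul(Rational(1, 4), Mul(Rational(-5, 3), Pow(5, -1))) = Mul(Rational(1, 4), Mul(Rational(-5, 3), Rational(1, 5))) = Mul(Rational(1, 4), Rational(-1, 3)) = Rational(-1, 12))
Mul(Add(Function('x')(p), Add(11, Mul(-1, -14))), Function('E')(8)) = Mul(Add(Rational(-1, 12), Add(11, Mul(-1, -14))), Mul(4, 8)) = Mul(Add(Rational(-1, 12), Add(11, 14)), 32) = Mul(Add(Rational(-1, 12), 25), 32) = Mul(Rational(299, 12), 32) = Rational(2392, 3)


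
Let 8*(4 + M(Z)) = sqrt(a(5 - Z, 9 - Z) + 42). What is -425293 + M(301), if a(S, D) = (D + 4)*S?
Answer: -425297 + sqrt(85290)/8 ≈ -4.2526e+5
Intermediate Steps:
a(S, D) = S*(4 + D) (a(S, D) = (4 + D)*S = S*(4 + D))
M(Z) = -4 + sqrt(42 + (5 - Z)*(13 - Z))/8 (M(Z) = -4 + sqrt((5 - Z)*(4 + (9 - Z)) + 42)/8 = -4 + sqrt((5 - Z)*(13 - Z) + 42)/8 = -4 + sqrt(42 + (5 - Z)*(13 - Z))/8)
-425293 + M(301) = -425293 + (-4 + sqrt(42 - (-5 + 301)*(13 - 1*301))/8) = -425293 + (-4 + sqrt(42 - 1*296*(13 - 301))/8) = -425293 + (-4 + sqrt(42 - 1*296*(-288))/8) = -425293 + (-4 + sqrt(42 + 85248)/8) = -425293 + (-4 + sqrt(85290)/8) = -425297 + sqrt(85290)/8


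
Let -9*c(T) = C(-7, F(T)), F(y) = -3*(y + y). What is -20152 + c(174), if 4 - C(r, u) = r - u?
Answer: -180335/9 ≈ -20037.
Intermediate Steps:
F(y) = -6*y
C(r, u) = 4 + u - r (C(r, u) = 4 - (r - u) = 4 + (u - r) = 4 + u - r)
c(T) = -11/9 + 2*T/3 (c(T) = -(4 - 6*T - 1*(-7))/9 = -(4 - 6*T + 7)/9 = -(11 - 6*T)/9 = -11/9 + 2*T/3)
-20152 + c(174) = -20152 + (-11/9 + (2/3)*174) = -20152 + (-11/9 + 116) = -20152 + 1033/9 = -180335/9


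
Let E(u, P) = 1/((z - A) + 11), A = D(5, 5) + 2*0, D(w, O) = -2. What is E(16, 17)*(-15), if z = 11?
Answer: -5/8 ≈ -0.62500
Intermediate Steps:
A = -2 (A = -2 + 2*0 = -2 + 0 = -2)
E(u, P) = 1/24 (E(u, P) = 1/((11 - 1*(-2)) + 11) = 1/((11 + 2) + 11) = 1/(13 + 11) = 1/24)
E(16, 17)*(-15) = (1/24)*(-15) = -5/8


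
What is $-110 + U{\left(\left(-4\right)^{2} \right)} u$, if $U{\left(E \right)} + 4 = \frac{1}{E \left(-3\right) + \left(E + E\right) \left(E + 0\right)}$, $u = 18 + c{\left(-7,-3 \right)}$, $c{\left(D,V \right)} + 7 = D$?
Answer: $- \frac{14615}{116} \approx -125.99$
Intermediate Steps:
$c{\left(D,V \right)} = -7 + D$
$u = 4$ ($u = 18 - 14 = 4$)
$U{\left(E \right)} = -4 + \frac{1}{- 3 E + 2 E^{2}}$ ($U{\left(E \right)} = -4 + \frac{1}{E \left(-3\right) + \left(E + E\right) \left(E + 0\right)} = -4 + \frac{1}{- 3 E + 2 E E} = -4 + \frac{1}{- 3 E + 2 E^{2}}$)
$-110 + U{\left(\left(-4\right)^{2} \right)} u = -110 + \frac{1 - 8 \left(\left(-4\right)^{2}\right)^{2} + 12 \left(-4\right)^{2}}{\left(-4\right)^{2} \left(-3 + 2 \left(-4\right)^{2}\right)} 4 = -110 + \frac{1 - 8 \cdot 16^{2} + 12 \cdot 16}{16 \left(-3 + 2 \cdot 16\right)} 4 = -110 + \frac{1 - 2048 + 192}{16 \left(-3 + 32\right)} 4 = -110 + \frac{1 - 2048 + 192}{16 \cdot 29} \cdot 4 = -110 + \frac{1}{16} \cdot \frac{1}{29} \left(-1855\right) 4 = -110 - \frac{1855}{116} = - \frac{14615}{116}$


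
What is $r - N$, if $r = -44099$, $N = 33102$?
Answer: $-77201$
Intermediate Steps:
$r - N = -44099 - 33102 = -77201$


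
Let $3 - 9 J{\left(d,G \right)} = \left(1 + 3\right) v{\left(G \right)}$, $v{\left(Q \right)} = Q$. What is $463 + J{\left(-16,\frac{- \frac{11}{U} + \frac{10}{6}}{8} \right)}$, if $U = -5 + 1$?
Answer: $\frac{100027}{216} \approx 463.09$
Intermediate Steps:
$U = -4$
$J{\left(d,G \right)} = \frac{1}{3} - \frac{4 G}{9}$ ($J{\left(d,G \right)} = \frac{1}{3} - \frac{\left(1 + 3\right) G}{9} = \frac{1}{3} - \frac{4 G}{9}$)
$463 + J{\left(-16,\frac{- \frac{11}{U} + \frac{10}{6}}{8} \right)} = 463 + \left(\frac{1}{3} - \frac{4 \frac{- \frac{11}{-4} + \frac{10}{6}}{8}}{9}\right) = 463 + \left(\frac{1}{3} - \frac{4 \left(\left(-11\right) \left(- \frac{1}{4}\right) + 10 \cdot \frac{1}{6}\right) \frac{1}{8}}{9}\right) = 463 + \left(\frac{1}{3} - \frac{4 \left(\frac{11}{4} + \frac{5}{3}\right) \frac{1}{8}}{9}\right) = 463 + \left(\frac{1}{3} - \frac{4 \cdot \frac{53}{12} \cdot \frac{1}{8}}{9}\right) = 463 + \left(\frac{1}{3} - \frac{53}{216}\right) = 463 + \frac{19}{216} = \frac{100027}{216}$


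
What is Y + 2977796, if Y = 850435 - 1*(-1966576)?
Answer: 5794807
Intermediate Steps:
Y = 2817011 (Y = 850435 + 1966576 = 2817011)
Y + 2977796 = 2817011 + 2977796 = 5794807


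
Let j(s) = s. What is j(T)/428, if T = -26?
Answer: -13/214 ≈ -0.060748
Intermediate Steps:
j(T)/428 = -26/428 = -26*1/428 = -13/214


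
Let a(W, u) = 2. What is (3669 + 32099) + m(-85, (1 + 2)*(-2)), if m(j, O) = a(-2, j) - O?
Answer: 35776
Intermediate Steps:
m(j, O) = 2 - O
(3669 + 32099) + m(-85, (1 + 2)*(-2)) = (3669 + 32099) + (2 - (1 + 2)*(-2)) = 35768 + (2 - 3*(-2)) = 35768 + (2 - 1*(-6)) = 35768 + (2 + 6) = 35768 + 8 = 35776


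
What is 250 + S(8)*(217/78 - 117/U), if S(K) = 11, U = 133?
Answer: 2810585/10374 ≈ 270.93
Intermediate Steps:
250 + S(8)*(217/78 - 117/U) = 250 + 11*(217/78 - 117/133) = 250 + 11*(19735/10374) = 250 + 217085/10374 = 2810585/10374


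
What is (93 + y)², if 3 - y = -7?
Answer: 10609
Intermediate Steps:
y = 10 (y = 3 - 1*(-7) = 3 + 7 = 10)
(93 + y)² = (93 + 10)² = 103² = 10609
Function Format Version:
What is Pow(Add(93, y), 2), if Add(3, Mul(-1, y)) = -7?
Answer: 10609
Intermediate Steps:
y = 10 (y = Add(3, Mul(-1, -7)) = Add(3, 7) = 10)
Pow(Add(93, y), 2) = Pow(Add(93, 10), 2) = Pow(103, 2) = 10609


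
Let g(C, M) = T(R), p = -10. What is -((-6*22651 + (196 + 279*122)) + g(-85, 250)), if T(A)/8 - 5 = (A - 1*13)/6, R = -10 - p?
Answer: 304948/3 ≈ 1.0165e+5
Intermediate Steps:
R = 0 (R = -10 - 1*(-10) = -10 + 10 = 0)
T(A) = 68/3 + 4*A/3 (T(A) = 40 + 8*((A - 1*13)/6) = 40 + 8*((A - 13)*(1/6)) = 40 + 8*((-13 + A)*(1/6)) = 40 + 8*(-13/6 + A/6) = 40 + (-52/3 + 4*A/3) = 68/3 + 4*A/3)
g(C, M) = 68/3 (g(C, M) = 68/3 + (4/3)*0 = 68/3 + 0 = 68/3)
-((-6*22651 + (196 + 279*122)) + g(-85, 250)) = -((-6*22651 + (196 + 279*122)) + 68/3) = -((-135906 + (196 + 34038)) + 68/3) = -((-135906 + 34234) + 68/3) = -(-101672 + 68/3) = -1*(-304948/3) = 304948/3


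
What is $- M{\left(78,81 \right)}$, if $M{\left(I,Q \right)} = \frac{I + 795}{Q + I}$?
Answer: $- \frac{291}{53} \approx -5.4906$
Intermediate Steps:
$M{\left(I,Q \right)} = \frac{795 + I}{I + Q}$
$- M{\left(78,81 \right)} = - \frac{795 + 78}{78 + 81} = - \frac{873}{159} = \left(-1\right) \frac{291}{53} = - \frac{291}{53}$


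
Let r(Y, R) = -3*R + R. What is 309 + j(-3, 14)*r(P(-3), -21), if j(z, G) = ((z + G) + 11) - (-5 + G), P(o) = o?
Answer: 855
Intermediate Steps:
r(Y, R) = -2*R
j(z, G) = 16 + z (j(z, G) = ((G + z) + 11) + (5 - G) = (11 + G + z) + (5 - G) = 16 + z)
309 + j(-3, 14)*r(P(-3), -21) = 309 + (16 - 3)*(-2*(-21)) = 309 + 13*42 = 309 + 546 = 855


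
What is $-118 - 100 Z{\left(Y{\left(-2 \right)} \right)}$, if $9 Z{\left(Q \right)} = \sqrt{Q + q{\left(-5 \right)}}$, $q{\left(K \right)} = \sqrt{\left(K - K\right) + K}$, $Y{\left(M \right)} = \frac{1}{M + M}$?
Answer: $-118 - \frac{50 \sqrt{-1 + 4 i \sqrt{5}}}{9} \approx -129.11 - 12.423 i$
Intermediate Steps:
$Y{\left(M \right)} = \frac{1}{2 M}$
$q{\left(K \right)} = \sqrt{K}$ ($q{\left(K \right)} = \sqrt{0 + K} = \sqrt{K}$)
$Z{\left(Q \right)} = \frac{\sqrt{Q + i \sqrt{5}}}{9}$ ($Z{\left(Q \right)} = \frac{\sqrt{Q + \sqrt{-5}}}{9} = \frac{\sqrt{Q + i \sqrt{5}}}{9}$)
$-118 - 100 Z{\left(Y{\left(-2 \right)} \right)} = -118 - 100 \frac{\sqrt{\frac{1}{2 \left(-2\right)} + i \sqrt{5}}}{9} = -118 - 100 \frac{\sqrt{\frac{1}{2} \left(- \frac{1}{2}\right) + i \sqrt{5}}}{9} = -118 - 100 \frac{\sqrt{- \frac{1}{4} + i \sqrt{5}}}{9} = -118 - \frac{100 \sqrt{- \frac{1}{4} + i \sqrt{5}}}{9}$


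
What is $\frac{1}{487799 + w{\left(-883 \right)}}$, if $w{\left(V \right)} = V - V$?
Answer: $\frac{1}{487799} \approx 2.05 \cdot 10^{-6}$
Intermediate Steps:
$w{\left(V \right)} = 0$
$\frac{1}{487799 + w{\left(-883 \right)}} = \frac{1}{487799 + 0} = \frac{1}{487799}$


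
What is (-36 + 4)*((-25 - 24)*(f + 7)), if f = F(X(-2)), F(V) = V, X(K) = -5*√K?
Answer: 10976 - 7840*I*√2 ≈ 10976.0 - 11087.0*I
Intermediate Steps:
f = -5*I*√2 ≈ -7.0711*I
(-36 + 4)*((-25 - 24)*(f + 7)) = (-36 + 4)*((-25 - 24)*(-5*I*√2 + 7)) = -(-1568)*(7 - 5*I*√2) = -32*(-343 + 245*I*√2) = 10976 - 7840*I*√2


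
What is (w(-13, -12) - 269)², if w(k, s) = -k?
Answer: 65536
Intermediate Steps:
(w(-13, -12) - 269)² = (-1*(-13) - 269)² = (13 - 269)² = (-256)² = 65536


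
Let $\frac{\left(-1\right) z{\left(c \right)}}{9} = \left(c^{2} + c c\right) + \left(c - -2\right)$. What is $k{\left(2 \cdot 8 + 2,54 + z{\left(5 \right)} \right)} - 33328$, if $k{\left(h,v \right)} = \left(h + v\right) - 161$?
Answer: $-33930$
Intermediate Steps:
$z{\left(c \right)} = -18 - 18 c^{2} - 9 c$ ($z{\left(c \right)} = - 9 \left(\left(c^{2} + c c\right) + \left(c - -2\right)\right) = - 9 \left(\left(c^{2} + c^{2}\right) + \left(c + 2\right)\right) = - 9 \left(2 c^{2} + \left(2 + c\right)\right) = - 9 \left(2 + c + 2 c^{2}\right) = -18 - 18 c^{2} - 9 c$)
$k{\left(h,v \right)} = -161 + h + v$
$k{\left(2 \cdot 8 + 2,54 + z{\left(5 \right)} \right)} - 33328 = \left(-161 + \left(2 \cdot 8 + 2\right) + \left(54 - \left(63 + 450\right)\right)\right) - 33328 = \left(-161 + \left(16 + 2\right) + \left(54 - 513\right)\right) - 33328 = \left(-161 + 18 + \left(54 - 513\right)\right) - 33328 = \left(-161 + 18 - 459\right) - 33328 = -602 - 33328 = -33930$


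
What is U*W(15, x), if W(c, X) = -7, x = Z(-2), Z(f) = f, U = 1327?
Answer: -9289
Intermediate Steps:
x = -2
U*W(15, x) = 1327*(-7) = -9289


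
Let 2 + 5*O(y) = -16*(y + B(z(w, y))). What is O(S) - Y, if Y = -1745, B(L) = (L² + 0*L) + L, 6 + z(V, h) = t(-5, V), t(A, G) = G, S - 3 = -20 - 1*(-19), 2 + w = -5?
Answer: 1239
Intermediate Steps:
w = -7 (w = -2 - 5 = -7)
S = 2 (S = 3 + (-20 - 1*(-19)) = 3 + (-20 + 19) = 3 - 1 = 2)
z(V, h) = -6 + V
B(L) = L + L² (B(L) = (L² + 0) + L = L² + L = L + L²)
O(y) = -2498/5 - 16*y/5 (O(y) = -⅖ + (-16*(y + (-6 - 7)*(1 + (-6 - 7))))/5 = -⅖ + (-16*(y - 13*(1 - 13)))/5 = -⅖ + (-16*(y - 13*(-12)))/5 = -⅖ + (-16*(y + 156))/5 = -⅖ + (-16*(156 + y))/5 = -⅖ + (-2496 - 16*y)/5 = -⅖ + (-2496/5 - 16*y/5) = -2498/5 - 16*y/5)
O(S) - Y = (-2498/5 - 16/5*2) - 1*(-1745) = (-2498/5 - 32/5) + 1745 = -506 + 1745 = 1239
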